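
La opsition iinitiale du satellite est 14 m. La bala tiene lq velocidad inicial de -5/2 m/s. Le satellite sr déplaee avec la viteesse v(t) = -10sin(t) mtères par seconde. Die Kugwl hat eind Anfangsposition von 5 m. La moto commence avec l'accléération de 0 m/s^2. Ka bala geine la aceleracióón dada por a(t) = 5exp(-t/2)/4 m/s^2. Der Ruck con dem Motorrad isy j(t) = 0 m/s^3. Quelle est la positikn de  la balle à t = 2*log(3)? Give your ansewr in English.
We need to integrate our acceleration equation a(t) = 5·exp(-t/2)/4 2 times. The antiderivative of acceleration, with v(0) = -5/2, gives velocity: v(t) = -5·exp(-t/2)/2. The integral of velocity is position. Using x(0) = 5, we get x(t) = 5·exp(-t/2). From the given position equation x(t) = 5·exp(-t/2), we substitute t = 2*log(3) to get x = 5/3.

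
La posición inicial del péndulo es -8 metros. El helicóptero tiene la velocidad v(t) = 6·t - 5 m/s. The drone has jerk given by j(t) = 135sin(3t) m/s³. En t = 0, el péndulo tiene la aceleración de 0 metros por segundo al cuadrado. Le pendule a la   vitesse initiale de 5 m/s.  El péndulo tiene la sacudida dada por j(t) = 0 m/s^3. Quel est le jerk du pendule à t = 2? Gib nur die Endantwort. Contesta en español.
En t = 2, j = 0.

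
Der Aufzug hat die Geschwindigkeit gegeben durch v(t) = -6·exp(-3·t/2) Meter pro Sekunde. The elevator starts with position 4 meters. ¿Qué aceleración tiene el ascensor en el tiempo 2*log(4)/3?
Partiendo de la velocidad v(t) = -6·exp(-3·t/2), tomamos 1 derivada. Derivando la velocidad, obtenemos la aceleración: a(t) = 9·exp(-3·t/2). De la ecuación de la aceleración a(t) = 9·exp(-3·t/2), sustituimos t = 2*log(4)/3 para obtener a = 9/4.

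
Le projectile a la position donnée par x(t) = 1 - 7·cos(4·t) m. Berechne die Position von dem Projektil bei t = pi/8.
Wir haben die Position x(t) = 1 - 7·cos(4·t). Durch Einsetzen von t = pi/8: x(pi/8) = 1.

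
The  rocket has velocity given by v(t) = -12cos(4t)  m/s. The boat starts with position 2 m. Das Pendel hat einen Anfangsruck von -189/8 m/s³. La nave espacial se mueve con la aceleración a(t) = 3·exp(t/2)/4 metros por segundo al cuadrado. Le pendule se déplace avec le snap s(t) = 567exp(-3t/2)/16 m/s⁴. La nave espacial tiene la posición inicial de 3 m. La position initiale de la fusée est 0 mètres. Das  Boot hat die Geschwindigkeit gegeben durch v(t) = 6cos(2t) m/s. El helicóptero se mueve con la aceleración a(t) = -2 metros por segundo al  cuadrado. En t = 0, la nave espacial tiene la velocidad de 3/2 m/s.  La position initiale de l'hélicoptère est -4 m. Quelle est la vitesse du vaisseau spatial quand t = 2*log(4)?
Nous devons intégrer notre équation de l'accélération a(t) = 3·exp(t/2)/4 1 fois. La primitive de l'accélération est la vitesse. En utilisant v(0) = 3/2, nous obtenons v(t) = 3·exp(t/2)/2. Nous avons la vitesse v(t) = 3·exp(t/2)/2. En substituant t = 2*log(4): v(2*log(4)) = 6.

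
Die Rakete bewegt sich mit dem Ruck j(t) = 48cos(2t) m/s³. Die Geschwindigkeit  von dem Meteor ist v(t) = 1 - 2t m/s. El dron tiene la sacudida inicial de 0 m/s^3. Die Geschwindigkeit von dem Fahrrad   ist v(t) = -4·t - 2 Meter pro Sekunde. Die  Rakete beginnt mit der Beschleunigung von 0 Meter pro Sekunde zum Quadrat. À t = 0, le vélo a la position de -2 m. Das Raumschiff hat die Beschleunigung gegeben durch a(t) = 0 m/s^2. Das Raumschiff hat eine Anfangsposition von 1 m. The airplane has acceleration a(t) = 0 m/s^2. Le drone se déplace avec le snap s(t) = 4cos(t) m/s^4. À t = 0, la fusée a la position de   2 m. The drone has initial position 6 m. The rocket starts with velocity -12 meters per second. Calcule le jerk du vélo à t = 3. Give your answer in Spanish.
Para resolver esto, necesitamos tomar 2 derivadas de nuestra ecuación de la velocidad v(t) = -4·t - 2. La derivada de la velocidad da la aceleración: a(t) = -4. Derivando la aceleración, obtenemos la sacudida: j(t) = 0. De la ecuación de la sacudida j(t) = 0, sustituimos t = 3 para obtener j = 0.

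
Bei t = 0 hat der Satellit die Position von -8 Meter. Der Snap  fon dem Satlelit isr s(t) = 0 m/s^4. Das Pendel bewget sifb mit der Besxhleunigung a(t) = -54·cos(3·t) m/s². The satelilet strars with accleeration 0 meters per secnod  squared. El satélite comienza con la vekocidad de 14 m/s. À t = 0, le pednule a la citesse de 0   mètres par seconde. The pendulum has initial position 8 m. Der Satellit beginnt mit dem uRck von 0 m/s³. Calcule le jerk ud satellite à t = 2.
En partant du snap s(t) = 0, nous prenons 1 intégrale. En prenant ∫s(t)dt et en appliquant j(0) = 0, nous trouvons j(t) = 0. Nous avons le jerk j(t) = 0. En substituant t = 2: j(2) = 0.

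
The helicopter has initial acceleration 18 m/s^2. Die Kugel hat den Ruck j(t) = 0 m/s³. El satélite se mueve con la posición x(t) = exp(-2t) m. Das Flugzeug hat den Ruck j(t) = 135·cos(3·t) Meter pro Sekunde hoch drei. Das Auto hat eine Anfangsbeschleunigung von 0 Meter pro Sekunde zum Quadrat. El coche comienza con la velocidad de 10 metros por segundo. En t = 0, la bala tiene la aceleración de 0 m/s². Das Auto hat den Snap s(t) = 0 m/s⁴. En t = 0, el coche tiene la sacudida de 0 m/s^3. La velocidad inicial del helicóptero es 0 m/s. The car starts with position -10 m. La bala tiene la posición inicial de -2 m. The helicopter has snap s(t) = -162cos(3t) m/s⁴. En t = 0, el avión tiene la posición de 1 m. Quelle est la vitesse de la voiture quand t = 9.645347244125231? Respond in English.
We must find the integral of our snap equation s(t) = 0 3 times. Taking ∫s(t)dt and applying j(0) = 0, we find j(t) = 0. Taking ∫j(t)dt and applying a(0) = 0, we find a(t) = 0. The integral of acceleration, with v(0) = 10, gives velocity: v(t) = 10. Using v(t) = 10 and substituting t = 9.645347244125231, we find v = 10.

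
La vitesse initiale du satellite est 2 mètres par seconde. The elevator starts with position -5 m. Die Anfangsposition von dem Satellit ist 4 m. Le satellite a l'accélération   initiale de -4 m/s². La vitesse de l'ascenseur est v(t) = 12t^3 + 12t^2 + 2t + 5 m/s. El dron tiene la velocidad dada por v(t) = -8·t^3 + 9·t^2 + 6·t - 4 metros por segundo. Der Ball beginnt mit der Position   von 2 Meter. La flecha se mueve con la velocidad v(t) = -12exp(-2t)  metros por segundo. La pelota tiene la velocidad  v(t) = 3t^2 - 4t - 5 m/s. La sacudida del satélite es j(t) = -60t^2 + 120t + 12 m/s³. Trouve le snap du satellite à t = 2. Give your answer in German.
Ausgehend von dem Ruck j(t) = -60·t^2 + 120·t + 12, nehmen wir 1 Ableitung. Die Ableitung von dem Ruck ergibt den Snap: s(t) = 120 - 120·t. Wir haben den Snap s(t) = 120 - 120·t. Durch Einsetzen von t = 2: s(2) = -120.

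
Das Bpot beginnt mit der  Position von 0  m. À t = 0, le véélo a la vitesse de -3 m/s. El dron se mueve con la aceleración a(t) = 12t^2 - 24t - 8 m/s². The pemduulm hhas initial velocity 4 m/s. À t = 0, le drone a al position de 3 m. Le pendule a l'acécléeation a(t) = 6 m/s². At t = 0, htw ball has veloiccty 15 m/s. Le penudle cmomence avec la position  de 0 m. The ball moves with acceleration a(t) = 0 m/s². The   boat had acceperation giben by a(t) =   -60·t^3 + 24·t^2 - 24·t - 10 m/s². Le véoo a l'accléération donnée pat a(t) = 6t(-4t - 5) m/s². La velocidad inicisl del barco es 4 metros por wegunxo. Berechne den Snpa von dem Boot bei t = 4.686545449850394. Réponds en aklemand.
Ausgehend von der Beschleunigung a(t) = -60·t^3 + 24·t^2 - 24·t - 10, nehmen wir 2 Ableitungen. Die Ableitung von der Beschleunigung ergibt den Ruck: j(t) = -180·t^2 + 48·t - 24. Die Ableitung von dem Ruck ergibt den Snap: s(t) = 48 - 360·t. Wir haben den Snap s(t) = 48 - 360·t. Durch Einsetzen von t = 4.686545449850394: s(4.686545449850394) = -1639.15636194614.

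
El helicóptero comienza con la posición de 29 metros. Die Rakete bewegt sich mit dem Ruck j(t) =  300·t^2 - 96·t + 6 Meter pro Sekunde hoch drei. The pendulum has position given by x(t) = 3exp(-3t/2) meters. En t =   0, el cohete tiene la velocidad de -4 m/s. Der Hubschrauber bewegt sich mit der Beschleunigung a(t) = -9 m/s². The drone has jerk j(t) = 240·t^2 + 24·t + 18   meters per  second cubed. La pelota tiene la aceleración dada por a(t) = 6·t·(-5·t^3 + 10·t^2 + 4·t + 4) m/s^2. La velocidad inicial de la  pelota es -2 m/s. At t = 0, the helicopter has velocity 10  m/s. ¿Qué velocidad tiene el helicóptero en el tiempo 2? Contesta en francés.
En partant de l'accélération a(t) = -9, nous prenons 1 intégrale. En intégrant l'accélération et en utilisant la condition initiale v(0) = 10, nous obtenons v(t) = 10 - 9·t. De l'équation de la vitesse v(t) = 10 - 9·t, nous substituons t = 2 pour obtenir v = -8.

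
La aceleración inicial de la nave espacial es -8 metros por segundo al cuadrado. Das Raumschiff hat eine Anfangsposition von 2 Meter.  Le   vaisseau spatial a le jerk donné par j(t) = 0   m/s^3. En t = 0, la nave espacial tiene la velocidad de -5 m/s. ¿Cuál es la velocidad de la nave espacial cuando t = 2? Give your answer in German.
Ausgehend von dem Ruck j(t) = 0, nehmen wir 2 Integrale. Durch Integration von dem Ruck und Verwendung der Anfangsbedingung a(0) = -8, erhalten wir a(t) = -8. Die Stammfunktion von der Beschleunigung, mit v(0) = -5, ergibt die Geschwindigkeit: v(t) = -8·t - 5. Aus der Gleichung für die Geschwindigkeit v(t) = -8·t - 5, setzen wir t = 2 ein und erhalten v = -21.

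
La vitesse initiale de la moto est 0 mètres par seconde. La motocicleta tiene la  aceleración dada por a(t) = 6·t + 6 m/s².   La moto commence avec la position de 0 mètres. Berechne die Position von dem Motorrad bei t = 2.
Ausgehend von der Beschleunigung a(t) = 6·t + 6, nehmen wir 2 Stammfunktionen. Durch Integration von der Beschleunigung und Verwendung der Anfangsbedingung v(0) = 0, erhalten wir v(t) = 3·t·(t + 2). Die Stammfunktion von der Geschwindigkeit, mit x(0) = 0, ergibt die Position: x(t) = t^3 + 3·t^2. Wir haben die Position x(t) = t^3 + 3·t^2. Durch Einsetzen von t = 2: x(2) = 20.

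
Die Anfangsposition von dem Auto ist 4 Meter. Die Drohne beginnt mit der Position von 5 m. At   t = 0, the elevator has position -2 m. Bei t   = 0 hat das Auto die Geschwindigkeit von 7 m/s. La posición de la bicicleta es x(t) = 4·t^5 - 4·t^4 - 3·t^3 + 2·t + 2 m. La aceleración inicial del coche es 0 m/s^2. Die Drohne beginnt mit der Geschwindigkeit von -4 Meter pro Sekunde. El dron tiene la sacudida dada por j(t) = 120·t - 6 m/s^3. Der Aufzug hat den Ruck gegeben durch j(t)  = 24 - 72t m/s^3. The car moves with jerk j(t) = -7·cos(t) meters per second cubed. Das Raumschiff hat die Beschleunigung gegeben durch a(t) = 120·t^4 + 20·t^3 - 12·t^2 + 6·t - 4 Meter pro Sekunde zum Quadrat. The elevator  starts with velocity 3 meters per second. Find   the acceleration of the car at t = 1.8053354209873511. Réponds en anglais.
Starting from jerk j(t) = -7·cos(t), we take 1 integral. Finding the antiderivative of j(t) and using a(0) = 0: a(t) = -7·sin(t). From the given acceleration equation a(t) = -7·sin(t), we substitute t = 1.8053354209873511 to get a = -6.80835089700835.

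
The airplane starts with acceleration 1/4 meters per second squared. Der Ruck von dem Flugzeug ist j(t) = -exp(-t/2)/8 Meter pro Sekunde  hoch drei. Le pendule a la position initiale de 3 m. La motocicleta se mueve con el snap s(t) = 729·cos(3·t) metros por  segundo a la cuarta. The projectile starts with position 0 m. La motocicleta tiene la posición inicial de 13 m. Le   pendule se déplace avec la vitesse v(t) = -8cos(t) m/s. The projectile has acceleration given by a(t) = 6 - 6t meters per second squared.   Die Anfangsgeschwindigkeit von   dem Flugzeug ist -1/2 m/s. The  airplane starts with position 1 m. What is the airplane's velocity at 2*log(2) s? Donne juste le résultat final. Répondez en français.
La vitesse à t = 2*log(2) est v = -1/4.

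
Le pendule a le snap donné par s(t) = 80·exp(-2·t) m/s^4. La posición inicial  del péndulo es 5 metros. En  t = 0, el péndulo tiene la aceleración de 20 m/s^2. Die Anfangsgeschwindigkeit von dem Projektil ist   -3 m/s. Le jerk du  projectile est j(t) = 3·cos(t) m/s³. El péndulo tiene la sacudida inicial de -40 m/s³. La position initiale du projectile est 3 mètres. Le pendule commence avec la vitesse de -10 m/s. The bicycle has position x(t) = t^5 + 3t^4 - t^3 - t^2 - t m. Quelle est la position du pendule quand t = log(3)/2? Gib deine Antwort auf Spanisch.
Necesitamos integrar nuestra ecuación del snap s(t) = 80·exp(-2·t) 4 veces. Integrando el snap y usando la condición inicial j(0) = -40, obtenemos j(t) = -40·exp(-2·t). La integral de la sacudida es la aceleración. Usando a(0) = 20, obtenemos a(t) = 20·exp(-2·t). La integral de la aceleración, con v(0) = -10, da la velocidad: v(t) = -10·exp(-2·t). La antiderivada de la velocidad es la posición. Usando x(0) = 5, obtenemos x(t) = 5·exp(-2·t). De la ecuación de la posición x(t) = 5·exp(-2·t), sustituimos t = log(3)/2 para obtener x = 5/3.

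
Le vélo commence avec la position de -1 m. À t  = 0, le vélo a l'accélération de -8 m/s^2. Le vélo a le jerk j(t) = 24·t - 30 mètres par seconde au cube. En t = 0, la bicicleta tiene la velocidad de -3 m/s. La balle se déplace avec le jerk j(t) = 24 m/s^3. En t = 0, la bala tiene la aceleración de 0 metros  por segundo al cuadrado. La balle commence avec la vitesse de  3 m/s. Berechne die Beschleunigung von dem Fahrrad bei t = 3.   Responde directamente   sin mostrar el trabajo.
a(3) = 10.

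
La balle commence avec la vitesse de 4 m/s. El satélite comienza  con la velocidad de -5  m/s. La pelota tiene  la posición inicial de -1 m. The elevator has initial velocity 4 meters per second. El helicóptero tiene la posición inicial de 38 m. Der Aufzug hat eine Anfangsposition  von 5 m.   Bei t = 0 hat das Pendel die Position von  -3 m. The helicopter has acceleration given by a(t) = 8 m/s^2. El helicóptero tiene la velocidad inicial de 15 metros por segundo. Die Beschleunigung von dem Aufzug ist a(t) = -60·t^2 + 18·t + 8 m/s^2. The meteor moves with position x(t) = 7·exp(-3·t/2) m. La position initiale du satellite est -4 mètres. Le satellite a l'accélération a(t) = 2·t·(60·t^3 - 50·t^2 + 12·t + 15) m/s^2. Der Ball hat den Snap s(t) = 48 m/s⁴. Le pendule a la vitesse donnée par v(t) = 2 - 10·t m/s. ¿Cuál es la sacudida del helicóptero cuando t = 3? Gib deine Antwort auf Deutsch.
Wir müssen unsere Gleichung für die Beschleunigung a(t) = 8 1-mal ableiten. Die Ableitung von der Beschleunigung ergibt den Ruck: j(t) = 0. Aus der Gleichung für den Ruck j(t) = 0, setzen wir t = 3 ein und erhalten j = 0.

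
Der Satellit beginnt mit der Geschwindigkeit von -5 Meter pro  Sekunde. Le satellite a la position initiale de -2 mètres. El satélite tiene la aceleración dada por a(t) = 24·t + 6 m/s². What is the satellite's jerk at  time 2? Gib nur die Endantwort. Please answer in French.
Le jerk à t = 2 est j = 24.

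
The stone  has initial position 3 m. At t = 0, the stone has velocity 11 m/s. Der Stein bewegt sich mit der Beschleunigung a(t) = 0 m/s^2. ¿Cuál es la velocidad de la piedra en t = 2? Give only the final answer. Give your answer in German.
Die Antwort ist 11.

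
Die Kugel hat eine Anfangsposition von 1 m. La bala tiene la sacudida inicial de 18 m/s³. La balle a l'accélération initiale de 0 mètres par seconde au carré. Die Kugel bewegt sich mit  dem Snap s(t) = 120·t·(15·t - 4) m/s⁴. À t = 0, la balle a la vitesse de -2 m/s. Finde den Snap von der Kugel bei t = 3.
Aus der Gleichung für den Snap s(t) = 120·t·(15·t - 4), setzen wir t = 3 ein und erhalten s = 14760.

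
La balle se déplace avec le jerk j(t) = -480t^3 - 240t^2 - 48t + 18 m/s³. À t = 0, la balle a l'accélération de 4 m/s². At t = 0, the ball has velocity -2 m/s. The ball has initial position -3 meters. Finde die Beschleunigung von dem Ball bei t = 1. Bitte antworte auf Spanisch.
Debemos encontrar la integral de nuestra ecuación de la sacudida j(t) = -480·t^3 - 240·t^2 - 48·t + 18 1 vez. La integral de la sacudida es la aceleración. Usando a(0) = 4, obtenemos a(t) = -120·t^4 - 80·t^3 - 24·t^2 + 18·t + 4. Usando a(t) = -120·t^4 - 80·t^3 - 24·t^2 + 18·t + 4 y sustituyendo t = 1, encontramos a = -202.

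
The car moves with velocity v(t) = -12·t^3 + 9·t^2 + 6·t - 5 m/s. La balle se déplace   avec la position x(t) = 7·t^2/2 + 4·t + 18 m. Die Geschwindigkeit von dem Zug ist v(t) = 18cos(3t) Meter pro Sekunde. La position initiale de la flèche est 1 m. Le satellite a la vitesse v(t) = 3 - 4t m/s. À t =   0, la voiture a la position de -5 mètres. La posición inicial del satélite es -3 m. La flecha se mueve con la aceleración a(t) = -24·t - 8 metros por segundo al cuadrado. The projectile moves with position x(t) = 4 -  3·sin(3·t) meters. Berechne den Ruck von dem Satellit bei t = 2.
Ausgehend von der Geschwindigkeit v(t) = 3 - 4·t, nehmen wir 2 Ableitungen. Mit d/dt von v(t) finden wir a(t) = -4. Die Ableitung von der Beschleunigung ergibt den Ruck: j(t) = 0. Wir haben den Ruck j(t) = 0. Durch Einsetzen von t = 2: j(2) = 0.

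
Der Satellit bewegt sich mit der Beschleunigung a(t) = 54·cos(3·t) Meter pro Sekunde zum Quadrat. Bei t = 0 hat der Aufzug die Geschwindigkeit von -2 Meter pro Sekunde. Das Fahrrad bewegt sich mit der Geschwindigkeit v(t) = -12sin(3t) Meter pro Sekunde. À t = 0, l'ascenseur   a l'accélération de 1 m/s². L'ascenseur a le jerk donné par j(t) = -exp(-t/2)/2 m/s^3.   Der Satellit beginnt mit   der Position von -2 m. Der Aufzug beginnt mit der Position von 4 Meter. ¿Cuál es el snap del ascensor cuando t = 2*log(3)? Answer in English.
We must differentiate our jerk equation j(t) = -exp(-t/2)/2 1 time. The derivative of jerk gives snap: s(t) = exp(-t/2)/4. From the given snap equation s(t) = exp(-t/2)/4, we substitute t = 2*log(3) to get s = 1/12.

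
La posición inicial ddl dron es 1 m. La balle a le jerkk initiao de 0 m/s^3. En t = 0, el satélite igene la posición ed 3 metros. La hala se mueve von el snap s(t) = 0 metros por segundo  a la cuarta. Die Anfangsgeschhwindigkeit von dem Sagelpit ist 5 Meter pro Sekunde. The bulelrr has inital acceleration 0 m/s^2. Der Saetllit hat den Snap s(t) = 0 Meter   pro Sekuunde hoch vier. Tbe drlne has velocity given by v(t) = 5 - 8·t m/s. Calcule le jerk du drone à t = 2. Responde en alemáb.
Wir müssen unsere Gleichung für die Geschwindigkeit v(t) = 5 - 8·t 2-mal ableiten. Durch Ableiten von der Geschwindigkeit erhalten wir die Beschleunigung: a(t) = -8. Mit d/dt von a(t) finden wir j(t) = 0. Aus der Gleichung für den Ruck j(t) = 0, setzen wir t = 2 ein und erhalten j = 0.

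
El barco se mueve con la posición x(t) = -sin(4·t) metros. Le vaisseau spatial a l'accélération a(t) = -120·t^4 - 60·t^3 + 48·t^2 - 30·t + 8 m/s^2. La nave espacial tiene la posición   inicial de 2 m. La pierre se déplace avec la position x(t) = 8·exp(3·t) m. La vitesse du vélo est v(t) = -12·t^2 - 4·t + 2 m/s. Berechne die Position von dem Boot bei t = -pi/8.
Aus der Gleichung für die Position x(t) = -sin(4·t), setzen wir t = -pi/8 ein und erhalten x = 1.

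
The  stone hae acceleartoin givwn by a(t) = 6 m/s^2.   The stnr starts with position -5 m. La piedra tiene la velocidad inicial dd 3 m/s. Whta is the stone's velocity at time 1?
Starting from acceleration a(t) = 6, we take 1 integral. Taking ∫a(t)dt and applying v(0) = 3, we find v(t) = 6·t + 3. We have velocity v(t) = 6·t + 3. Substituting t = 1: v(1) = 9.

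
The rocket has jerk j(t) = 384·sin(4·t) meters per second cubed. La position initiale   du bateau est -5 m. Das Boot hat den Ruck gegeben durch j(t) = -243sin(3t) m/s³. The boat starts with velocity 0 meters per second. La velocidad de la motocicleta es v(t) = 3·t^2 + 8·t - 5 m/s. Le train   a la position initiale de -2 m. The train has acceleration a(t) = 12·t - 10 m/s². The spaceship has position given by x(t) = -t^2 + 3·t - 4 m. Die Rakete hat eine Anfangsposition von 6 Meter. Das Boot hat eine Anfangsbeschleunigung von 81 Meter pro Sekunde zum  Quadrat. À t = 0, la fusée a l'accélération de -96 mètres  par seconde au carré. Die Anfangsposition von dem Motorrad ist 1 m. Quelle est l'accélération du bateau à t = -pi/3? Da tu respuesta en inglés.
To solve this, we need to take 1 antiderivative of our jerk equation j(t) = -243·sin(3·t). Taking ∫j(t)dt and applying a(0) = 81, we find a(t) = 81·cos(3·t). Using a(t) = 81·cos(3·t) and substituting t = -pi/3, we find a = -81.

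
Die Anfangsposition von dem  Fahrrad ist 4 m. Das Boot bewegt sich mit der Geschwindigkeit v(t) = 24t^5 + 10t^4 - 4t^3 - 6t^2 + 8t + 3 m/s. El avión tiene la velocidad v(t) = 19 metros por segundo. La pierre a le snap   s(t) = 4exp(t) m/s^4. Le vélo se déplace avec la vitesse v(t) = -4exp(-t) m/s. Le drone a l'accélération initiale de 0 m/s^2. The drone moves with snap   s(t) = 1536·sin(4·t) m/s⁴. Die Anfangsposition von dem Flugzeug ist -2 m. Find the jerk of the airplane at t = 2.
Starting from velocity v(t) = 19, we take 2 derivatives. Taking d/dt of v(t), we find a(t) = 0. Taking d/dt of a(t), we find j(t) = 0. From the given jerk equation j(t) = 0, we substitute t = 2 to get j = 0.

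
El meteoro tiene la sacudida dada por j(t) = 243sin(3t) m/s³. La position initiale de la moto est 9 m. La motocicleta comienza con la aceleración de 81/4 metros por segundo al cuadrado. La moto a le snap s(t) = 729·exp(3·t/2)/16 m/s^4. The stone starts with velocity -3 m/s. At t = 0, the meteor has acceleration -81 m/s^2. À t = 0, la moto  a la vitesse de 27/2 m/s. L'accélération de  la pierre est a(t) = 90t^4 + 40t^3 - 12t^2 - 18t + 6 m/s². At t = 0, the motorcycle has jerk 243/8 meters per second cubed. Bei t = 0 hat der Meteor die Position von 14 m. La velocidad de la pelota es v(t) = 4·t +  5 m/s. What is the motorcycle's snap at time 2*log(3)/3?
From the given snap equation s(t) = 729·exp(3·t/2)/16, we substitute t = 2*log(3)/3 to get s = 2187/16.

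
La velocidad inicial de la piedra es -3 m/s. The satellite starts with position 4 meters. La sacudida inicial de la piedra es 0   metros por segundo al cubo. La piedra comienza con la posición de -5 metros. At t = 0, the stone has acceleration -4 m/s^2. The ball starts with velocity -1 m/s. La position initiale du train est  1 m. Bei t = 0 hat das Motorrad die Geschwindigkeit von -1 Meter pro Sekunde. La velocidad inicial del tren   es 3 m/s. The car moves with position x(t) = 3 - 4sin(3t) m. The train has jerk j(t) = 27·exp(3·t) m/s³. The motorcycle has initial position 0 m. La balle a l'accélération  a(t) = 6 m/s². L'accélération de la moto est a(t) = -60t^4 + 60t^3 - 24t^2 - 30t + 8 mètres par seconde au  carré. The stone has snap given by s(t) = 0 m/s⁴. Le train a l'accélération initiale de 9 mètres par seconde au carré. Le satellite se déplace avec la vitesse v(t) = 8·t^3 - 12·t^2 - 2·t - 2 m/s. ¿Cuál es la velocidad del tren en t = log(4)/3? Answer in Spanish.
Para resolver esto, necesitamos tomar 2 integrales de nuestra ecuación de la sacudida j(t) = 27·exp(3·t). La antiderivada de la sacudida es la aceleración. Usando a(0) = 9, obtenemos a(t) = 9·exp(3·t). Tomando ∫a(t)dt y aplicando v(0) = 3, encontramos v(t) = 3·exp(3·t). Usando v(t) = 3·exp(3·t) y sustituyendo t = log(4)/3, encontramos v = 12.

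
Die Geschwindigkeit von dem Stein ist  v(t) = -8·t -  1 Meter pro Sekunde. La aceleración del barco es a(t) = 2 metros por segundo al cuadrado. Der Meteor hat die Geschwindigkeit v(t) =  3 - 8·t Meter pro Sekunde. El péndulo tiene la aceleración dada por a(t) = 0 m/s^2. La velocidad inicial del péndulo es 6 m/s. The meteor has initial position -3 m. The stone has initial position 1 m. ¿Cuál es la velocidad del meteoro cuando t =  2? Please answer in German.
Aus der Gleichung für die Geschwindigkeit v(t) = 3 - 8·t, setzen wir t = 2 ein und erhalten v = -13.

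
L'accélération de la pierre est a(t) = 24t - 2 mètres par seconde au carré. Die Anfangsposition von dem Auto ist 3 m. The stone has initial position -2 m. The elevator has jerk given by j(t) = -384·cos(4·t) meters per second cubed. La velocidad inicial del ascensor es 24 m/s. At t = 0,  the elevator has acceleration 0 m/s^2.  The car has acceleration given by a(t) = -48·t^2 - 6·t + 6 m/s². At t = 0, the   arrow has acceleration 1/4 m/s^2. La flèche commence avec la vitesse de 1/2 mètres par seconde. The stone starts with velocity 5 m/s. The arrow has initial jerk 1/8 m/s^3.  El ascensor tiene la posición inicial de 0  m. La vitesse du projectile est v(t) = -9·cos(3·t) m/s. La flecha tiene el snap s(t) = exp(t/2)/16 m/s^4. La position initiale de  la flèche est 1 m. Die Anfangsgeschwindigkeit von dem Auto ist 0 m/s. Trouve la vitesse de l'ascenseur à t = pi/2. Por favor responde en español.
Partiendo de la sacudida j(t) = -384·cos(4·t), tomamos 2 integrales. Tomando ∫j(t)dt y aplicando a(0) = 0, encontramos a(t) = -96·sin(4·t). La integral de la aceleración, con v(0) = 24, da la velocidad: v(t) = 24·cos(4·t). Tenemos la velocidad v(t) = 24·cos(4·t). Sustituyendo t = pi/2: v(pi/2) = 24.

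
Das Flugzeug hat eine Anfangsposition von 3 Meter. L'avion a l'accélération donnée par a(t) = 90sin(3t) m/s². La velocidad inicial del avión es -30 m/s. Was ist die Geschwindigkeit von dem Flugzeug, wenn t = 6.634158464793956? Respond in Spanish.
Para resolver esto, necesitamos tomar 1 integral de nuestra ecuación de la aceleración a(t) = 90·sin(3·t). La integral de la aceleración es la velocidad. Usando v(0) = -30, obtenemos v(t) = -30·cos(3·t). Tenemos la velocidad v(t) = -30·cos(3·t). Sustituyendo t = 6.634158464793956: v(6.634158464793956) = -14.8510953738304.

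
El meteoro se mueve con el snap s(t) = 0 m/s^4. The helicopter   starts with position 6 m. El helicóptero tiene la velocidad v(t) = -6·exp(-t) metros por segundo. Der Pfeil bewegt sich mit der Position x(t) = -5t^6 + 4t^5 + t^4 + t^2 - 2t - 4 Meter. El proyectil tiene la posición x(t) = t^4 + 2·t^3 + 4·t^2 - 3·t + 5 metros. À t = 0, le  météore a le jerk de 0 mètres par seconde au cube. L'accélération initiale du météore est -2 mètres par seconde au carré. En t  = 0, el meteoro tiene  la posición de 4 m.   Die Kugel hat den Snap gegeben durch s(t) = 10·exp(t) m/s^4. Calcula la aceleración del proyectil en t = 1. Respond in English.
Starting from position x(t) = t^4 + 2·t^3 + 4·t^2 - 3·t + 5, we take 2 derivatives. Taking d/dt of x(t), we find v(t) = 4·t^3 + 6·t^2 + 8·t - 3. The derivative of velocity gives acceleration: a(t) = 12·t^2 + 12·t + 8. We have acceleration a(t) = 12·t^2 + 12·t + 8. Substituting t = 1: a(1) = 32.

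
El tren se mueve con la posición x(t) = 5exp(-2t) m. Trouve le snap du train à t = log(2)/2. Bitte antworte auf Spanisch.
Para resolver esto, necesitamos tomar 4 derivadas de nuestra ecuación de la posición x(t) = 5·exp(-2·t). Derivando la posición, obtenemos la velocidad: v(t) = -10·exp(-2·t). La derivada de la velocidad da la aceleración: a(t) = 20·exp(-2·t). Derivando la aceleración, obtenemos la sacudida: j(t) = -40·exp(-2·t). La derivada de la sacudida da el snap: s(t) = 80·exp(-2·t). Usando s(t) = 80·exp(-2·t) y sustituyendo t = log(2)/2, encontramos s = 40.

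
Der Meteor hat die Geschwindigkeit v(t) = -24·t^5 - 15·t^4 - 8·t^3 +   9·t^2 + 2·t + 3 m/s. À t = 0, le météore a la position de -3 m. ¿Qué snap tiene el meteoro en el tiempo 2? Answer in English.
Starting from velocity v(t) = -24·t^5 - 15·t^4 - 8·t^3 + 9·t^2 + 2·t + 3, we take 3 derivatives. The derivative of velocity gives acceleration: a(t) = -120·t^4 - 60·t^3 - 24·t^2 + 18·t + 2. Differentiating acceleration, we get jerk: j(t) = -480·t^3 - 180·t^2 - 48·t + 18. Differentiating jerk, we get snap: s(t) = -1440·t^2 - 360·t - 48. From the given snap equation s(t) = -1440·t^2 - 360·t - 48, we substitute t = 2 to get s = -6528.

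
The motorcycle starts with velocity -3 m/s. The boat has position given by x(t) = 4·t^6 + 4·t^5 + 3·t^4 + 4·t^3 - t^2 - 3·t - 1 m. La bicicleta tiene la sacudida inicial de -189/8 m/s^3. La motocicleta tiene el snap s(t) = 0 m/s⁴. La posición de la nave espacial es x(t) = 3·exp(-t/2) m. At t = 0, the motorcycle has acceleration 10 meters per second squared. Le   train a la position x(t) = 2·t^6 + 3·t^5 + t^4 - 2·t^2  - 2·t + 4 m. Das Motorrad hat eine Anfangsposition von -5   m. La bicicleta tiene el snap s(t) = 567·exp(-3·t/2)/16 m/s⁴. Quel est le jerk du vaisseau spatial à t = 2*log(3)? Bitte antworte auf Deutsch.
Um dies zu lösen, müssen wir 3 Ableitungen unserer Gleichung für die Position x(t) = 3·exp(-t/2) nehmen. Die Ableitung von der Position ergibt die Geschwindigkeit: v(t) = -3·exp(-t/2)/2. Die Ableitung von der Geschwindigkeit ergibt die Beschleunigung: a(t) = 3·exp(-t/2)/4. Mit d/dt von a(t) finden wir j(t) = -3·exp(-t/2)/8. Mit j(t) = -3·exp(-t/2)/8 und Einsetzen von t = 2*log(3), finden wir j = -1/8.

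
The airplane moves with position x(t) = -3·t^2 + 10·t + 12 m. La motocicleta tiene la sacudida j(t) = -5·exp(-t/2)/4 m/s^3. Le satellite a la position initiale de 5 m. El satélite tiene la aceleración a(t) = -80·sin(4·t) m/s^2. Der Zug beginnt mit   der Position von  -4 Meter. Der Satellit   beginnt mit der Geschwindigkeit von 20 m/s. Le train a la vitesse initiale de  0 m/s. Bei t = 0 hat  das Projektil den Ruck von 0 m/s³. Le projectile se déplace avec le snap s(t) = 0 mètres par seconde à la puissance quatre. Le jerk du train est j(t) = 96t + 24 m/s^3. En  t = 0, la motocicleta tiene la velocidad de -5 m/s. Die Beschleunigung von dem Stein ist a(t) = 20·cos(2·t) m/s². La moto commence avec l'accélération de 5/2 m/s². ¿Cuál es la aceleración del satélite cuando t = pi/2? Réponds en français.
Nous avons l'accélération a(t) = -80·sin(4·t). En substituant t = pi/2: a(pi/2) = 0.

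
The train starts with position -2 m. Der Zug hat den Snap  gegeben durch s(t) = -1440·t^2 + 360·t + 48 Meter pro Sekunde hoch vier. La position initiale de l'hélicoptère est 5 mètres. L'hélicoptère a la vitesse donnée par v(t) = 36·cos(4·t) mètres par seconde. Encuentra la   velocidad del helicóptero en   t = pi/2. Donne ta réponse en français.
De l'équation de la vitesse v(t) = 36·cos(4·t), nous substituons t = pi/2 pour obtenir v = 36.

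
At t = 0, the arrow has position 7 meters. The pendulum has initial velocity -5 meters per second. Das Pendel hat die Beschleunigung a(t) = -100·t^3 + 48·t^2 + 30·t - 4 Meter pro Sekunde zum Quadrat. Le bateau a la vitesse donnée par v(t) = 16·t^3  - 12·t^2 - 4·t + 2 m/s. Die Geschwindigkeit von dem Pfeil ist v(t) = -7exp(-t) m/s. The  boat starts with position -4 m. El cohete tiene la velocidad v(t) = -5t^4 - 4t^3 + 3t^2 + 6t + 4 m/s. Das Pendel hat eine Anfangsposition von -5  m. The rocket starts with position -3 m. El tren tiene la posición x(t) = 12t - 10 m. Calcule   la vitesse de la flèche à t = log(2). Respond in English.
From the given velocity equation v(t) = -7·exp(-t), we substitute t = log(2) to get v = -7/2.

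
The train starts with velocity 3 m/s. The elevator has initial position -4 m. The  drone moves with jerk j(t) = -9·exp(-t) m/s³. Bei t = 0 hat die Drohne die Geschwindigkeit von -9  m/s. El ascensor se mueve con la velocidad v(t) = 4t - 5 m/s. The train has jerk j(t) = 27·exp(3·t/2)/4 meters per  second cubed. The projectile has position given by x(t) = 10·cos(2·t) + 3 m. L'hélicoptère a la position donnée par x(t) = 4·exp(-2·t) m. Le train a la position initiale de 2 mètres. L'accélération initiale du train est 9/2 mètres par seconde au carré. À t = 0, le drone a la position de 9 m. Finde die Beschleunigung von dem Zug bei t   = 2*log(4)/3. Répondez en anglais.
Starting from jerk j(t) = 27·exp(3·t/2)/4, we take 1 integral. The antiderivative of jerk is acceleration. Using a(0) = 9/2, we get a(t) = 9·exp(3·t/2)/2. We have acceleration a(t) = 9·exp(3·t/2)/2. Substituting t = 2*log(4)/3: a(2*log(4)/3) = 18.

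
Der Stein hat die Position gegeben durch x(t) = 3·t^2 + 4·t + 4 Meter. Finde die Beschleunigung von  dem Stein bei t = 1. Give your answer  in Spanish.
Para resolver esto, necesitamos tomar 2 derivadas de nuestra ecuación de la posición x(t) = 3·t^2 + 4·t + 4. La derivada de la posición da la velocidad: v(t) = 6·t + 4. Derivando la velocidad, obtenemos la aceleración: a(t) = 6. Tenemos la aceleración a(t) = 6. Sustituyendo t = 1: a(1) = 6.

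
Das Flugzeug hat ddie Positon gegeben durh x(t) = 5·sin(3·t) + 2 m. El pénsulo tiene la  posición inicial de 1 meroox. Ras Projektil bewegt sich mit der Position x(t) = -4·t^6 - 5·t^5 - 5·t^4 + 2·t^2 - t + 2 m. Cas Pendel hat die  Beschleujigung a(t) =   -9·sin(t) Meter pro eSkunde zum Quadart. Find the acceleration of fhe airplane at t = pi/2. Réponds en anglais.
We must differentiate our position equation x(t) = 5·sin(3·t) + 2 2 times. Differentiating position, we get velocity: v(t) = 15·cos(3·t). Differentiating velocity, we get acceleration: a(t) = -45·sin(3·t). We have acceleration a(t) = -45·sin(3·t). Substituting t = pi/2: a(pi/2) = 45.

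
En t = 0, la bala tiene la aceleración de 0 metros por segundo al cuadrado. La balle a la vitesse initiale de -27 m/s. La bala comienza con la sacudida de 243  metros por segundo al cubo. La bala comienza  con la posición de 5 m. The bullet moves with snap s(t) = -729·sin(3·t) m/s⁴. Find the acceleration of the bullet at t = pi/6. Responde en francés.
Pour résoudre ceci, nous devons prendre 2 primitives de notre équation du snap s(t) = -729·sin(3·t). En intégrant le snap et en utilisant la condition initiale j(0) = 243, nous obtenons j(t) = 243·cos(3·t). En intégrant le jerk et en utilisant la condition initiale a(0) = 0, nous obtenons a(t) = 81·sin(3·t). De l'équation de l'accélération a(t) = 81·sin(3·t), nous substituons t = pi/6 pour obtenir a = 81.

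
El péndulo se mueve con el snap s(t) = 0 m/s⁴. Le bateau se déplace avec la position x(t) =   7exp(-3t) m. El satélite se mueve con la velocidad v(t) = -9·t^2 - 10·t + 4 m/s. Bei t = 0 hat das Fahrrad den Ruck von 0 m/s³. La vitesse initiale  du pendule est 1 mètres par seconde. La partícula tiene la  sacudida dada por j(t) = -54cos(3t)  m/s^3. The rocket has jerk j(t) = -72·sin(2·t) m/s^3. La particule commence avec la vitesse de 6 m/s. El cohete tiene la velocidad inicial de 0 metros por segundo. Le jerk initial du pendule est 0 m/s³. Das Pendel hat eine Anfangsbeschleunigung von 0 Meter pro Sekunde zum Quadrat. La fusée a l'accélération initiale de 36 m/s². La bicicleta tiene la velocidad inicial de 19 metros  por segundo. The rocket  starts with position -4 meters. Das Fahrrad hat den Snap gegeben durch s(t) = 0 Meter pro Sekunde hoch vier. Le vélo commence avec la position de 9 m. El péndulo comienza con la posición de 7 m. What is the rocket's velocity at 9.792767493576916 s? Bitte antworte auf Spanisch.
Partiendo de la sacudida j(t) = -72·sin(2·t), tomamos 2 antiderivadas. Integrando la sacudida y usando la condición inicial a(0) = 36, obtenemos a(t) = 36·cos(2·t). Integrando la aceleración y usando la condición inicial v(0) = 0, obtenemos v(t) = 18·sin(2·t). De la ecuación de la velocidad v(t) = 18·sin(2·t), sustituimos t = 9.792767493576916 para obtener v = 12.0836364318461.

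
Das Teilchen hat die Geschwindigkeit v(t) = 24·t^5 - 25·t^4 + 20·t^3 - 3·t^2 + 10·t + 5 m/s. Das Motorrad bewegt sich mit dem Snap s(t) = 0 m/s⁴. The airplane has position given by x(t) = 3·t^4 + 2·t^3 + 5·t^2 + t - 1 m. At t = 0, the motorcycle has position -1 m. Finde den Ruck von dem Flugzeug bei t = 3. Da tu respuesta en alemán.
Ausgehend von der Position x(t) = 3·t^4 + 2·t^3 + 5·t^2 + t - 1, nehmen wir 3 Ableitungen. Durch Ableiten von der Position erhalten wir die Geschwindigkeit: v(t) = 12·t^3 + 6·t^2 + 10·t + 1. Durch Ableiten von der Geschwindigkeit erhalten wir die Beschleunigung: a(t) = 36·t^2 + 12·t + 10. Mit d/dt von a(t) finden wir j(t) = 72·t + 12. Mit j(t) = 72·t + 12 und Einsetzen von t = 3, finden wir j = 228.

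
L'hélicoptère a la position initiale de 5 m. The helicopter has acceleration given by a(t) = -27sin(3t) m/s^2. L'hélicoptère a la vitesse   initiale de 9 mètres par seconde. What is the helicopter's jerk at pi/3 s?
To solve this, we need to take 1 derivative of our acceleration equation a(t) = -27·sin(3·t). Differentiating acceleration, we get jerk: j(t) = -81·cos(3·t). From the given jerk equation j(t) = -81·cos(3·t), we substitute t = pi/3 to get j = 81.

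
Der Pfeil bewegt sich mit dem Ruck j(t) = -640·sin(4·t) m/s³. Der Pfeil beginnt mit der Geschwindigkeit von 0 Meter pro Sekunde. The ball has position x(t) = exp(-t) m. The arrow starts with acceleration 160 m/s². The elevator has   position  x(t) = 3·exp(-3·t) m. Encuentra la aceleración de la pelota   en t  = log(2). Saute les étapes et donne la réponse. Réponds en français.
La réponse est 1/2.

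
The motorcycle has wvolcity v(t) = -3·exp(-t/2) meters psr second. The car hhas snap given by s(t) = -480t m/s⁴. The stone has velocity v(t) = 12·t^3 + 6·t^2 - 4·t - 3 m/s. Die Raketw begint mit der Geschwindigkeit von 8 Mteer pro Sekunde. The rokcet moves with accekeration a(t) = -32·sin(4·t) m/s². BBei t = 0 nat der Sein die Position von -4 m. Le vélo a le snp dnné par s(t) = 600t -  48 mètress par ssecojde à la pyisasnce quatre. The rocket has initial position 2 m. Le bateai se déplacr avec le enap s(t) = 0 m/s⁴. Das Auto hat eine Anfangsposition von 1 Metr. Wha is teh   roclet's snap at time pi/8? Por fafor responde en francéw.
En partant de l'accélération a(t) = -32·sin(4·t), nous prenons 2 dérivées. La dérivée de l'accélération donne le jerk: j(t) = -128·cos(4·t). En prenant d/dt de j(t), nous trouvons s(t) = 512·sin(4·t). De l'équation du snap s(t) = 512·sin(4·t), nous substituons t = pi/8 pour obtenir s = 512.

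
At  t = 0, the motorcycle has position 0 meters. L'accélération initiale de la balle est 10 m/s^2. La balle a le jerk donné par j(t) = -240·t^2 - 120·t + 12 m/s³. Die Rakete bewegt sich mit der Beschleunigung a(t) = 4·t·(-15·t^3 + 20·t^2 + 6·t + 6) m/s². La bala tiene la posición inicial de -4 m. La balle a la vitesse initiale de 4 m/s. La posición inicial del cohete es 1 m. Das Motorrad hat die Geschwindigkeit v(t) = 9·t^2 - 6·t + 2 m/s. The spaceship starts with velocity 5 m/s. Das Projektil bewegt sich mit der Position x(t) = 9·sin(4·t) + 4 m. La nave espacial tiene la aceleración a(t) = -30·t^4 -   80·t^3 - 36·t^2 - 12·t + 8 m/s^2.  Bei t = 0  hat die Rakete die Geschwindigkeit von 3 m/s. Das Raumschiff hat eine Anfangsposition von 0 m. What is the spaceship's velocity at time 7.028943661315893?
Starting from acceleration a(t) = -30·t^4 - 80·t^3 - 36·t^2 - 12·t + 8, we take 1 antiderivative. Taking ∫a(t)dt and applying v(0) = 5, we find v(t) = -6·t^5 - 20·t^4 - 12·t^3 - 6·t^2 + 8·t + 5. From the given velocity equation v(t) = -6·t^5 - 20·t^4 - 12·t^3 - 6·t^2 + 8·t + 5, we substitute t = 7.028943661315893 to get v = -156165.750263282.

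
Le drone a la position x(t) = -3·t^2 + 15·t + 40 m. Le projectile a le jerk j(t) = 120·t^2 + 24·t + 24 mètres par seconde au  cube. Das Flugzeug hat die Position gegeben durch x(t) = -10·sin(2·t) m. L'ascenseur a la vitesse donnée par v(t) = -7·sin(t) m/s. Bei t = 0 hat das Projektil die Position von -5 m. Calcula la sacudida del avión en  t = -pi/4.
Debemos derivar nuestra ecuación de la posición x(t) = -10·sin(2·t) 3 veces. Derivando la posición, obtenemos la velocidad: v(t) = -20·cos(2·t). Derivando la velocidad, obtenemos la aceleración: a(t) = 40·sin(2·t). Tomando d/dt de a(t), encontramos j(t) = 80·cos(2·t). Usando j(t) = 80·cos(2·t) y sustituyendo t = -pi/4, encontramos j = 0.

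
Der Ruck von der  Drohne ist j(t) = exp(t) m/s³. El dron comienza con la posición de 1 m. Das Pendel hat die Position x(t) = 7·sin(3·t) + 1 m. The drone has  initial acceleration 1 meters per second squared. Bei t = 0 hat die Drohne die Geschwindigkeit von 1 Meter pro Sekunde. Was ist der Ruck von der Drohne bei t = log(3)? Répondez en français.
De l'équation du jerk j(t) = exp(t), nous substituons t = log(3) pour obtenir j = 3.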